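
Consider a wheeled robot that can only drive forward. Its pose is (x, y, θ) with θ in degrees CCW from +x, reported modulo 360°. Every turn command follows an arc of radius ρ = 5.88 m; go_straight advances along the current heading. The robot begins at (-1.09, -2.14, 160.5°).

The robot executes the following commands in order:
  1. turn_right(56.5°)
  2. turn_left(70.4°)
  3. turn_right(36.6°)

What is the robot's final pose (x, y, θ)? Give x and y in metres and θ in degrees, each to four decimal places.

set_pose: (x, y, θ) = (-1.0900, -2.1400, 160.5000°), ρ = 5.88
turn_right(56.5°): centre at ρ to the right, rotate −56.5° → (-4.8326, 1.9802, 104.0000°)
turn_left(70.4°): centre at ρ to the left, rotate +70.4° → (-9.9641, 6.4097, 174.4000°)
turn_right(36.6°): centre at ρ to the right, rotate −36.6° → (-13.3400, 7.9057, 137.8000°)

(-13.3400, 7.9057, 137.8000°)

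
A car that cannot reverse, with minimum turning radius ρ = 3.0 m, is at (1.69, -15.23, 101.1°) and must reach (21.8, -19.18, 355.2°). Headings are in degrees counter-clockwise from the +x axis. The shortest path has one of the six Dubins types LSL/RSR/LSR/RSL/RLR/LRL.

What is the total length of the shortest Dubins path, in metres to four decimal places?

24.0956 m

Let ψ = atan2(Δy, Δx) = atan2(-3.95, 20.11) = -11.1126° be the start→goal bearing.
Normalize: d = |goal − start| / ρ = 20.494258/3.0 = 6.831419, α = (θ_start − ψ) mod 360° = 112.2126° = 1.958478 rad, β = (θ_goal − ψ) mod 360° = 6.3126° = 0.110175 rad.
Common terms: sin α = 0.925788, cos α = -0.378044, sin β = 0.109952, cos β = 0.993937, cos(α−β) = -0.273959, d² = 46.668289. Work in radians in the unit-radius frame; every candidate has L = ρ·(t + p + q).
LSL: p² = 2 + d² − 2cos(α−β) + 2d(sin α − sin β) = 60.362840; p = √p² = 7.769353; φ = atan2(cos β − cos α, d + sin α − sin β) = 0.177520 rad; t = (φ − α) mod 2π = 4.502227 rad, q = (β − φ) mod 2π = 6.215840 rad → L = 3.0·(4.502227 + 7.769353 + 6.215840) = 3.0·18.487420 = 55.462259 m
RSR: p² = 2 + d² − 2cos(α−β) + 2d(sin β − sin α) = 38.069575; p = √p² = 6.170055; φ = atan2(cos α − cos β, d − sin α + sin β) = -0.224236 rad; t = (α − φ) mod 2π = 2.182714 rad, q = (φ − β) mod 2π = 5.948775 rad → L = 3.0·(2.182714 + 6.170055 + 5.948775) = 3.0·14.301544 = 42.904631 m
LSR: p² = d² − 2 + 2cos(α−β) + 2d(sin α + sin β) = 58.271516; p = √p² = 7.633578; φ = atan2(−cos α − cos β, d + sin α + sin β) − atan2(−2, p) = 0.178114 rad; t = (φ − α) mod 2π = 4.502820 rad, q = (φ − β) mod 2π = 0.067939 rad → L = 3.0·(4.502820 + 7.633578 + 0.067939) = 3.0·12.204337 = 36.613012 m
RSL: p² = d² − 2 + 2cos(α−β) − 2d(sin α + sin β) = 29.969224; p = √p² = 5.474415; φ = atan2(cos α + cos β, d − sin α − sin β) − atan2(2, p) = -0.244401 rad; t = (α − φ) mod 2π = 2.202879 rad, q = (β − φ) mod 2π = 0.354576 rad → L = 3.0·(2.202879 + 5.474415 + 0.354576) = 3.0·8.031870 = 24.095611 m
RLR: c = (6 − d² + 2cos(α−β) + 2d(sin α − sin β))/8 = -3.758697, |c| > 1 → infeasible
LRL: c = (6 − d² + 2cos(α−β) − 2d(sin α − sin β))/8 = -6.545355, |c| > 1 → infeasible
Shortest: RSL with L = 24.095611 m ≈ 24.0956 m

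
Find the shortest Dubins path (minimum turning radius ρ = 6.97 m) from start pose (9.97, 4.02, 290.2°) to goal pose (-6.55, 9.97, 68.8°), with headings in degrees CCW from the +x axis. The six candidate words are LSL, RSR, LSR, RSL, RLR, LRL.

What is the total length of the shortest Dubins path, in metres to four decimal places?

Let ψ = atan2(Δy, Δx) = atan2(5.95, -16.52) = 160.1925° be the start→goal bearing.
Normalize: d = |goal − start| / ρ = 17.558841/6.97 = 2.519202, α = (θ_start − ψ) mod 360° = 130.0075° = 2.269058 rad, β = (θ_goal − ψ) mod 360° = 268.6075° = 4.688085 rad.
Common terms: sin α = 0.765961, cos α = -0.642888, sin β = -0.999705, cos β = -0.024302, cos(α−β) = -0.750111, d² = 6.346381. Work in radians in the unit-radius frame; every candidate has L = ρ·(t + p + q).
LSL: p² = 2 + d² − 2cos(α−β) + 2d(sin α − sin β) = 18.742740; p = √p² = 4.329289; φ = atan2(cos β − cos α, d + sin α − sin β) = 0.143375 rad; t = (φ − α) mod 2π = 4.157501 rad, q = (β − φ) mod 2π = 4.544710 rad → L = 6.97·(4.157501 + 4.329289 + 4.544710) = 6.97·13.031500 = 90.829557 m
RSR: p² = 2 + d² − 2cos(α−β) + 2d(sin β − sin α) = 0.950467; p = √p² = 0.974919; φ = atan2(cos α − cos β, d − sin α + sin β) = -0.687361 rad; t = (α − φ) mod 2π = 2.956420 rad, q = (φ − β) mod 2π = 0.907739 rad → L = 6.97·(2.956420 + 0.974919 + 0.907739) = 6.97·4.839078 = 33.728372 m
LSR: p² = d² − 2 + 2cos(α−β) + 2d(sin α + sin β) = 1.668462; p = √p² = 1.291689; φ = atan2(−cos α − cos β, d + sin α + sin β) − atan2(−2, p) = 1.281383 rad; t = (φ − α) mod 2π = 5.295510 rad, q = (φ − β) mod 2π = 2.876483 rad → L = 6.97·(5.295510 + 1.291689 + 2.876483) = 6.97·9.463682 = 65.961865 m
RSL: p² = d² − 2 + 2cos(α−β) − 2d(sin α + sin β) = 4.023856; p = √p² = 2.005955; φ = atan2(cos α + cos β, d − sin α − sin β) − atan2(2, p) = -1.021682 rad; t = (α − φ) mod 2π = 3.290740 rad, q = (β − φ) mod 2π = 5.709767 rad → L = 6.97·(3.290740 + 2.005955 + 5.709767) = 6.97·11.006462 = 76.715040 m
RLR: c = (6 − d² + 2cos(α−β) + 2d(sin α − sin β))/8 = 0.881192; p = 2π − arccos c = 5.790766 rad; φ = atan2(cos α − cos β, d − sin α + sin β) = -0.687361 rad; t = (α − φ + p/2) mod 2π = 5.851803 rad, q = (α − β − t + p) mod 2π = 3.803122 rad → L = 6.97·(5.851803 + 5.790766 + 3.803122) = 6.97·15.445691 = 107.656466 m
LRL: c = (6 − d² + 2cos(α−β) − 2d(sin α − sin β))/8 = -1.342842, |c| > 1 → infeasible
Shortest: RSR with L = 33.728372 m ≈ 33.7284 m

33.7284 m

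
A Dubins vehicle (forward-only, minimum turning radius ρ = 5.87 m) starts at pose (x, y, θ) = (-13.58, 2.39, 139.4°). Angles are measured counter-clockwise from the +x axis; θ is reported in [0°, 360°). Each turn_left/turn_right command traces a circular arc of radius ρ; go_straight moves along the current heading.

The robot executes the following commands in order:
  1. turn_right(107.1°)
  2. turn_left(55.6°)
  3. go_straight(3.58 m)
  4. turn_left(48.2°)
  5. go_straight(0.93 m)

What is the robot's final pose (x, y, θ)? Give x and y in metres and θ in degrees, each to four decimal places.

(-12.5019, 25.2224, 136.1000°)

set_pose: (x, y, θ) = (-13.5800, 2.3900, 139.4000°), ρ = 5.87
turn_right(107.1°): centre at ρ to the right, rotate −107.1° → (-12.8966, 11.8086, 32.3000°)
turn_left(55.6°): centre at ρ to the left, rotate +55.6° → (-10.1672, 16.5552, 87.9000°)
go_straight(3.58): x += 3.58·cos θ, y += 3.58·sin θ → (-10.0360, 20.1328, 87.9000°)
turn_left(48.2°): centre at ρ to the left, rotate +48.2° → (-11.8318, 24.5775, 136.1000°)
go_straight(0.93): x += 0.93·cos θ, y += 0.93·sin θ → (-12.5019, 25.2224, 136.1000°)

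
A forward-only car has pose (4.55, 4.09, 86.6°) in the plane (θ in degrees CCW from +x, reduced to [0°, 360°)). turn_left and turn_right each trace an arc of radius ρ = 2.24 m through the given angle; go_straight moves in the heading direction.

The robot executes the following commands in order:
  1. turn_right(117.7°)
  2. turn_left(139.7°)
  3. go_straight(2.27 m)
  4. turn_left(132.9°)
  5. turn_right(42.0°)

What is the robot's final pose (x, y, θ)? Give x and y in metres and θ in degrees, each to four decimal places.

(5.1867, 9.9708, 199.5000°)

set_pose: (x, y, θ) = (4.5500, 4.0900, 86.6000°), ρ = 2.24
turn_right(117.7°): centre at ρ to the right, rotate −117.7° → (7.9431, 5.8752, -31.1000° ≡ 328.9000°)
turn_left(139.7°): centre at ρ to the left, rotate +139.7° → (11.2231, 8.5077, 468.6000° ≡ 108.6000°)
go_straight(2.27): x += 2.27·cos θ, y += 2.27·sin θ → (10.4991, 10.6591, 108.6000°)
turn_left(132.9°): centre at ρ to the left, rotate +132.9° → (6.4075, 11.0135, 241.5000°)
turn_right(42.0°): centre at ρ to the right, rotate −42.0° → (5.1867, 9.9708, 199.5000°)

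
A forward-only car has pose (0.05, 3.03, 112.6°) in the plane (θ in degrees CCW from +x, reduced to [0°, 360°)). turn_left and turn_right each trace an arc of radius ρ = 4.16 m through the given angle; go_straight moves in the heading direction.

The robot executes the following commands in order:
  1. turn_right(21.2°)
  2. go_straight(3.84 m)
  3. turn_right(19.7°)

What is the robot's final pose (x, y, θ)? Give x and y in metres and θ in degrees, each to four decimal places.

set_pose: (x, y, θ) = (0.0500, 3.0300, 112.6000°), ρ = 4.16
turn_right(21.2°): centre at ρ to the right, rotate −21.2° → (-0.2682, 4.5270, 91.4000°)
go_straight(3.84): x += 3.84·cos θ, y += 3.84·sin θ → (-0.3620, 8.3659, 91.4000°)
turn_right(19.7°): centre at ρ to the right, rotate −19.7° → (-0.1529, 9.7737, 71.7000°)

(-0.1529, 9.7737, 71.7000°)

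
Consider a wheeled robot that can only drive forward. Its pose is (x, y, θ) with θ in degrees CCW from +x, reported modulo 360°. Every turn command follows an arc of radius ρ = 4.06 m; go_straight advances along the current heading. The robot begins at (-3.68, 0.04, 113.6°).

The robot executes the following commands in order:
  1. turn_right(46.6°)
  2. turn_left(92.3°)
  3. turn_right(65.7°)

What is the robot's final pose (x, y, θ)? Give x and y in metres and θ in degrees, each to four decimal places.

set_pose: (x, y, θ) = (-3.6800, 0.0400, 113.6000°), ρ = 4.06
turn_right(46.6°): centre at ρ to the right, rotate −46.6° → (-3.6968, 3.2518, 67.0000°)
turn_left(92.3°): centre at ρ to the left, rotate +92.3° → (-5.9990, 8.6361, 159.3000°)
turn_right(65.7°): centre at ρ to the right, rotate −65.7° → (-8.6158, 12.1790, 93.6000°)

(-8.6158, 12.1790, 93.6000°)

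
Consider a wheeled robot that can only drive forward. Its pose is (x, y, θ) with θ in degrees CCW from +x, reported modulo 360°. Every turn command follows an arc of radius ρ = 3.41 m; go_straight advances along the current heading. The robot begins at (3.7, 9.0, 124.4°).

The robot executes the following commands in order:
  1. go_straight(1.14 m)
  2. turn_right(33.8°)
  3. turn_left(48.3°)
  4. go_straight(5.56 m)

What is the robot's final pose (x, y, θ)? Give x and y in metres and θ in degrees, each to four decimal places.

(-2.8982, 18.0204, 138.9000°)

set_pose: (x, y, θ) = (3.7000, 9.0000, 124.4000°), ρ = 3.41
go_straight(1.14): x += 1.14·cos θ, y += 1.14·sin θ → (3.0559, 9.9406, 124.4000°)
turn_right(33.8°): centre at ρ to the right, rotate −33.8° → (2.4598, 11.8315, 90.6000°)
turn_left(48.3°): centre at ρ to the left, rotate +48.3° → (1.2916, 14.3654, 138.9000°)
go_straight(5.56): x += 5.56·cos θ, y += 5.56·sin θ → (-2.8982, 18.0204, 138.9000°)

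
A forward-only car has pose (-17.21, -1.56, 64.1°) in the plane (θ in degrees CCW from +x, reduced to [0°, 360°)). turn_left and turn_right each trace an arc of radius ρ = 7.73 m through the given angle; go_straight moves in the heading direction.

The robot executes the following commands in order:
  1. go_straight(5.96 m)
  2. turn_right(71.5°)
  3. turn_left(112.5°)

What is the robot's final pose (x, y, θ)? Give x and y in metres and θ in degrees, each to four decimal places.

set_pose: (x, y, θ) = (-17.2100, -1.5600, 64.1000°), ρ = 7.73
go_straight(5.96): x += 5.96·cos θ, y += 5.96·sin θ → (-14.6067, 3.8014, 64.1000°)
turn_right(71.5°): centre at ρ to the right, rotate −71.5° → (-6.6575, 8.0905, -7.4000° ≡ 352.6000°)
turn_left(112.5°): centre at ρ to the left, rotate +112.5° → (1.8012, 17.7698, 465.1000° ≡ 105.1000°)

(1.8012, 17.7698, 105.1000°)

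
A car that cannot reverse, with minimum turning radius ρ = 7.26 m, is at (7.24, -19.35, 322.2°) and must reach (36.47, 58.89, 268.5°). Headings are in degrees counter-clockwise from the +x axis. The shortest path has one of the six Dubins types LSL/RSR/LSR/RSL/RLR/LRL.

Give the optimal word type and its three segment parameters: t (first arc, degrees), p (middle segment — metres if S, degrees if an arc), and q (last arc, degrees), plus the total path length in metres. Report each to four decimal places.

Let ψ = atan2(Δy, Δx) = atan2(78.24, 29.23) = 69.5146° be the start→goal bearing.
Normalize: d = |goal − start| / ρ = 83.521797/7.26 = 11.504380, α = (θ_start − ψ) mod 360° = 252.6854° = 4.410192 rad, β = (θ_goal − ψ) mod 360° = 198.9854° = 3.472950 rad.
Common terms: sin α = -0.954685, cos α = -0.297618, sin β = -0.325327, cos β = -0.945602, cos(α−β) = 0.592013, d² = 132.350752. Work in radians in the unit-radius frame; every candidate has L = ρ·(t + p + q).
LSL: p² = 2 + d² − 2cos(α−β) + 2d(sin α − sin β) = 118.685981; p = √p² = 10.894310; φ = atan2(cos β − cos α, d + sin α − sin β) = -0.059514 rad; t = (φ − α) mod 2π = 1.813479 rad, q = (β − φ) mod 2π = 3.532464 rad → L = 7.26·(1.813479 + 10.894310 + 3.532464) = 7.26·16.240253 = 117.904237 m
RSR: p² = 2 + d² − 2cos(α−β) + 2d(sin β − sin α) = 147.647470; p = √p² = 12.151028; φ = atan2(cos α − cos β, d − sin α + sin β) = 0.053353 rad; t = (α − φ) mod 2π = 4.356839 rad, q = (φ − β) mod 2π = 2.863588 rad → L = 7.26·(4.356839 + 12.151028 + 2.863588) = 7.26·19.371455 = 140.636761 m
LSR: p² = d² − 2 + 2cos(α−β) + 2d(sin α + sin β) = 102.083291; p = √p² = 10.103628; φ = atan2(−cos α − cos β, d + sin α + sin β) − atan2(−2, p) = 0.316422 rad; t = (φ − α) mod 2π = 2.189415 rad, q = (φ − β) mod 2π = 3.126657 rad → L = 7.26·(2.189415 + 10.103628 + 3.126657) = 7.26·15.419700 = 111.947025 m
RSL: p² = d² − 2 + 2cos(α−β) − 2d(sin α + sin β) = 160.986266; p = √p² = 12.688036; φ = atan2(cos α + cos β, d − sin α − sin β) − atan2(2, p) = -0.253283 rad; t = (α − φ) mod 2π = 4.663475 rad, q = (β − φ) mod 2π = 3.726233 rad → L = 7.26·(4.663475 + 12.688036 + 3.726233) = 7.26·21.077744 = 153.024422 m
RLR: c = (6 − d² + 2cos(α−β) + 2d(sin α − sin β))/8 = -17.455934, |c| > 1 → infeasible
LRL: c = (6 − d² + 2cos(α−β) − 2d(sin α − sin β))/8 = -13.835748, |c| > 1 → infeasible
Shortest: LSR with L = 111.947025 m ≈ 111.9470 m
Convert LSR to answer units (arcs ×180/π): t = 2.189415·180/π = 125.4443°, p = ρ·p = 7.26·10.103628 = 73.3523 m, q = 3.126657·180/π = 179.1443°, L = 111.9470 m.

LSR: t = 125.4443°, p = 73.3523 m, q = 179.1443°, L = 111.9470 m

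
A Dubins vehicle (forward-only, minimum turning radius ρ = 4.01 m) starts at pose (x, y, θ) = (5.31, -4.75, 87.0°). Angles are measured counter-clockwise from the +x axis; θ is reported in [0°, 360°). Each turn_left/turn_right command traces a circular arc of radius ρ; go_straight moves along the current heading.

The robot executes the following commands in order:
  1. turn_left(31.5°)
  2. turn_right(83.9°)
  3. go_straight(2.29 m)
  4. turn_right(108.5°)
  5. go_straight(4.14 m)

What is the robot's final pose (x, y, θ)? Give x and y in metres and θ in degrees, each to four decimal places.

(15.2394, -2.2786, 286.1000°)

set_pose: (x, y, θ) = (5.3100, -4.7500, 87.0000°), ρ = 4.01
turn_left(31.5°): centre at ρ to the left, rotate +31.5° → (4.8296, -2.6267, 118.5000°)
turn_right(83.9°): centre at ρ to the right, rotate −83.9° → (6.0766, 2.5875, 34.6000°)
go_straight(2.29): x += 2.29·cos θ, y += 2.29·sin θ → (7.9615, 3.8878, 34.6000°)
turn_right(108.5°): centre at ρ to the right, rotate −108.5° → (14.0913, 1.6991, -73.9000° ≡ 286.1000°)
go_straight(4.14): x += 4.14·cos θ, y += 4.14·sin θ → (15.2394, -2.2786, 286.1000°)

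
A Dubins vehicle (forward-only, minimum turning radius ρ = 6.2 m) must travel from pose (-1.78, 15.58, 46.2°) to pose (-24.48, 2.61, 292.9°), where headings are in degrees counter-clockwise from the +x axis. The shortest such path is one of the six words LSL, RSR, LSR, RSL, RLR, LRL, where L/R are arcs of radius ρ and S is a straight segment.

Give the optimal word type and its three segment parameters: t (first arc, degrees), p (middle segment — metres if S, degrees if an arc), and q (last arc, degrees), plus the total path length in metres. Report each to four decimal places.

Let ψ = atan2(Δy, Δx) = atan2(-12.97, -22.70) = -150.2578° be the start→goal bearing.
Normalize: d = |goal − start| / ρ = 26.144041/6.2 = 4.216781, α = (θ_start − ψ) mod 360° = 196.4578° = 3.428836 rad, β = (θ_goal − ψ) mod 360° = 83.1578° = 1.451378 rad.
Common terms: sin α = -0.283310, cos α = -0.959028, sin β = 0.992878, cos β = 0.119135, cos(α−β) = -0.395546, d² = 17.781241. Work in radians in the unit-radius frame; every candidate has L = ρ·(t + p + q).
LSL: p² = 2 + d² − 2cos(α−β) + 2d(sin α − sin β) = 9.809523; p = √p² = 3.132016; φ = atan2(cos β − cos α, d + sin α − sin β) = 0.351429 rad; t = (φ − α) mod 2π = 3.205778 rad, q = (β − φ) mod 2π = 1.099950 rad → L = 6.2·(3.205778 + 3.132016 + 1.099950) = 6.2·7.437743 = 46.114007 m
RSR: p² = 2 + d² − 2cos(α−β) + 2d(sin β − sin α) = 31.335140; p = √p² = 5.597780; φ = atan2(cos α − cos β, d − sin α + sin β) = -0.193817 rad; t = (α − φ) mod 2π = 3.622653 rad, q = (φ − β) mod 2π = 4.637991 rad → L = 6.2·(3.622653 + 5.597780 + 4.637991) = 6.2·13.858423 = 85.922225 m
LSR: p² = d² − 2 + 2cos(α−β) + 2d(sin α + sin β) = 20.974339; p = √p² = 4.579775; φ = atan2(−cos α − cos β, d + sin α + sin β) − atan2(−2, p) = 0.580607 rad; t = (φ − α) mod 2π = 3.434957 rad, q = (φ − β) mod 2π = 5.412415 rad → L = 6.2·(3.434957 + 4.579775 + 5.412415) = 6.2·13.427146 = 83.248308 m
RSL: p² = d² − 2 + 2cos(α−β) − 2d(sin α + sin β) = 9.005961; p = √p² = 3.000993; φ = atan2(cos α + cos β, d − sin α − sin β) − atan2(2, p) = -0.822899 rad; t = (α − φ) mod 2π = 4.251736 rad, q = (β − φ) mod 2π = 2.274278 rad → L = 6.2·(4.251736 + 3.000993 + 2.274278) = 6.2·9.527006 = 59.067439 m
RLR: c = (6 − d² + 2cos(α−β) + 2d(sin α − sin β))/8 = -2.916893, |c| > 1 → infeasible
LRL: c = (6 − d² + 2cos(α−β) − 2d(sin α − sin β))/8 = -0.226190; p = 2π − arccos c = 4.484224 rad; φ = atan2(cos β − cos α, d + sin α − sin β) = 0.351429 rad; t = (φ − α + p/2) mod 2π = 5.447890 rad, q = (β − α − t + p) mod 2π = 3.342062 rad → L = 6.2·(5.447890 + 4.484224 + 3.342062) = 6.2·13.274175 = 82.299887 m
Shortest: LSL with L = 46.114007 m ≈ 46.1140 m
Convert LSL to answer units (arcs ×180/π): t = 3.205778·180/π = 183.6775°, p = ρ·p = 6.2·3.132016 = 19.4185 m, q = 1.099950·180/π = 63.0225°, L = 46.1140 m.

LSL: t = 183.6775°, p = 19.4185 m, q = 63.0225°, L = 46.1140 m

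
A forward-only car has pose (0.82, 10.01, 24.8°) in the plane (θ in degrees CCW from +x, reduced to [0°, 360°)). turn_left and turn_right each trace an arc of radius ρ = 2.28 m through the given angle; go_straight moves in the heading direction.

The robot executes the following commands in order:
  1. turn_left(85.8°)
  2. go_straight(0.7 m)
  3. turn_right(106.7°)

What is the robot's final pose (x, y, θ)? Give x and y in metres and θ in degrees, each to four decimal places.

(3.7307, 16.6141, 3.9000°)

set_pose: (x, y, θ) = (0.8200, 10.0100, 24.8000°), ρ = 2.28
turn_left(85.8°): centre at ρ to the left, rotate +85.8° → (1.9979, 12.8819, 110.6000°)
go_straight(0.7): x += 0.7·cos θ, y += 0.7·sin θ → (1.7516, 13.5372, 110.6000°)
turn_right(106.7°): centre at ρ to the right, rotate −106.7° → (3.7307, 16.6141, 3.9000°)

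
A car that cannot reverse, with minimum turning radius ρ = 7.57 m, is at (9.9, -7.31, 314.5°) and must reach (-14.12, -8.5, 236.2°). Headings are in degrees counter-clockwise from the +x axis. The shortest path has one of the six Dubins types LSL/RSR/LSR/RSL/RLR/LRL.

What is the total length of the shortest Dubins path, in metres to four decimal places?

Let ψ = atan2(Δy, Δx) = atan2(-1.19, -24.02) = -177.1638° be the start→goal bearing.
Normalize: d = |goal − start| / ρ = 24.049459/7.57 = 3.176943, α = (θ_start − ψ) mod 360° = 131.6638° = 2.297966 rad, β = (θ_goal − ψ) mod 360° = 53.3638° = 0.931373 rad.
Common terms: sin α = 0.747059, cos α = -0.664758, sin β = 0.802440, cos β = 0.596732, cos(α−β) = 0.202787, d² = 10.092968. Work in radians in the unit-radius frame; every candidate has L = ρ·(t + p + q).
LSL: p² = 2 + d² − 2cos(α−β) + 2d(sin α − sin β) = 11.335505; p = √p² = 3.366824; φ = atan2(cos β − cos α, d + sin α − sin β) = 0.384054 rad; t = (φ − α) mod 2π = 4.369273 rad, q = (β − φ) mod 2π = 0.547319 rad → L = 7.57·(4.369273 + 3.366824 + 0.547319) = 7.57·8.283417 = 62.705464 m
RSR: p² = 2 + d² − 2cos(α−β) + 2d(sin β − sin α) = 12.039281; p = √p² = 3.469767; φ = atan2(cos α − cos β, d − sin α + sin β) = -0.372093 rad; t = (α − φ) mod 2π = 2.670060 rad, q = (φ − β) mod 2π = 4.979718 rad → L = 7.57·(2.670060 + 3.469767 + 4.979718) = 7.57·11.119545 = 84.174955 m
LSR: p² = d² − 2 + 2cos(α−β) + 2d(sin α + sin β) = 18.343882; p = √p² = 4.282976; φ = atan2(−cos α − cos β, d + sin α + sin β) − atan2(−2, p) = 0.451264 rad; t = (φ − α) mod 2π = 4.436483 rad, q = (φ − β) mod 2π = 5.803076 rad → L = 7.57·(4.436483 + 4.282976 + 5.803076) = 7.57·14.522534 = 109.935584 m
RSL: p² = d² − 2 + 2cos(α−β) − 2d(sin α + sin β) = -1.346798 < 0 → infeasible
RLR: c = (6 − d² + 2cos(α−β) + 2d(sin α − sin β))/8 = -0.504910; p = 2π − arccos c = 4.183111 rad; φ = atan2(cos α − cos β, d − sin α + sin β) = -0.372093 rad; t = (α − φ + p/2) mod 2π = 4.761615 rad, q = (α − β − t + p) mod 2π = 0.788089 rad → L = 7.57·(4.761615 + 4.183111 + 0.788089) = 7.57·9.732815 = 73.677409 m
LRL: c = (6 − d² + 2cos(α−β) − 2d(sin α − sin β))/8 = -0.416938; p = 2π − arccos c = 4.282315 rad; φ = atan2(cos β − cos α, d + sin α − sin β) = 0.384054 rad; t = (φ − α + p/2) mod 2π = 0.227246 rad, q = (β − α − t + p) mod 2π = 2.688477 rad → L = 7.57·(0.227246 + 4.282315 + 2.688477) = 7.57·7.198037 = 54.489141 m
Shortest: LRL with L = 54.489141 m ≈ 54.4891 m

54.4891 m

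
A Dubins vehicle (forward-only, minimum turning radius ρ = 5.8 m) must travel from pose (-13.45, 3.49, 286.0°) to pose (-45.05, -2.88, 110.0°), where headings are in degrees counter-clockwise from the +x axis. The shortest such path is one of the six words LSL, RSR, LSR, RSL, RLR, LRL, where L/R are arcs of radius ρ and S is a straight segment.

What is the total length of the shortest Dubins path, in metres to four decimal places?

Let ψ = atan2(Δy, Δx) = atan2(-6.37, -31.60) = -168.6029° be the start→goal bearing.
Normalize: d = |goal − start| / ρ = 32.235646/5.8 = 5.557870, α = (θ_start − ψ) mod 360° = 94.6029° = 1.651132 rad, β = (θ_goal − ψ) mod 360° = 278.6029° = 4.862538 rad.
Common terms: sin α = 0.996775, cos α = -0.080250, sin β = -0.988749, cos β = 0.149586, cos(α−β) = -0.997564, d² = 30.889920. Work in radians in the unit-radius frame; every candidate has L = ρ·(t + p + q).
LSL: p² = 2 + d² − 2cos(α−β) + 2d(sin α − sin β) = 56.955612; p = √p² = 7.546894; φ = atan2(cos β − cos α, d + sin α − sin β) = 0.030459 rad; t = (φ − α) mod 2π = 4.662512 rad, q = (β − φ) mod 2π = 4.832079 rad → L = 5.8·(4.662512 + 7.546894 + 4.832079) = 5.8·17.041485 = 98.840615 m
RSR: p² = 2 + d² − 2cos(α−β) + 2d(sin β − sin α) = 12.814484; p = √p² = 3.579732; φ = atan2(cos α − cos β, d − sin α + sin β) = -0.064249 rad; t = (α − φ) mod 2π = 1.715381 rad, q = (φ − β) mod 2π = 1.356398 rad → L = 5.8·(1.715381 + 3.579732 + 1.356398) = 5.8·6.651512 = 38.578769 m
LSR: p² = d² − 2 + 2cos(α−β) + 2d(sin α + sin β) = 26.984007; p = √p² = 5.194613; φ = atan2(−cos α − cos β, d + sin α + sin β) − atan2(−2, p) = 0.355065 rad; t = (φ − α) mod 2π = 4.987117 rad, q = (φ − β) mod 2π = 1.775712 rad → L = 5.8·(4.987117 + 5.194613 + 1.775712) = 5.8·11.957442 = 69.353165 m
RSL: p² = d² − 2 + 2cos(α−β) − 2d(sin α + sin β) = 26.805576; p = √p² = 5.177410; φ = atan2(cos α + cos β, d − sin α − sin β) − atan2(2, p) = -0.356142 rad; t = (α − φ) mod 2π = 2.007275 rad, q = (β − φ) mod 2π = 5.218681 rad → L = 5.8·(2.007275 + 5.177410 + 5.218681) = 5.8·12.403365 = 71.939519 m
RLR: c = (6 − d² + 2cos(α−β) + 2d(sin α − sin β))/8 = -0.601811; p = 2π − arccos c = 4.066623 rad; φ = atan2(cos α − cos β, d − sin α + sin β) = -0.064249 rad; t = (α − φ + p/2) mod 2π = 3.748693 rad, q = (α − β − t + p) mod 2π = 3.389710 rad → L = 5.8·(3.748693 + 4.066623 + 3.389710) = 5.8·11.205025 = 64.989145 m
LRL: c = (6 − d² + 2cos(α−β) − 2d(sin α − sin β))/8 = -6.119451, |c| > 1 → infeasible
Shortest: RSR with L = 38.578769 m ≈ 38.5788 m

38.5788 m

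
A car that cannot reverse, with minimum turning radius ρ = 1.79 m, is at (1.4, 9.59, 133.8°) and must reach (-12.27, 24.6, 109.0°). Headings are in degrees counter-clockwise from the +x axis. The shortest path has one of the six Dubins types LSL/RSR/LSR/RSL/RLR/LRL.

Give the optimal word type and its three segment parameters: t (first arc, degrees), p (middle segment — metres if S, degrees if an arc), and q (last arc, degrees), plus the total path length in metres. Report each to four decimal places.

Let ψ = atan2(Δy, Δx) = atan2(15.01, -13.67) = 132.3249° be the start→goal bearing.
Normalize: d = |goal − start| / ρ = 20.301946/1.79 = 11.341869, α = (θ_start − ψ) mod 360° = 1.4751° = 0.025745 rad, β = (θ_goal − ψ) mod 360° = 336.6751° = 5.876088 rad.
Common terms: sin α = 0.025742, cos α = 0.999669, sin β = -0.395945, cos β = 0.918274, cos(α−β) = 0.907777, d² = 128.637995. Work in radians in the unit-radius frame; every candidate has L = ρ·(t + p + q).
LSL: p² = 2 + d² − 2cos(α−β) + 2d(sin α − sin β) = 138.387879; p = √p² = 11.763838; φ = atan2(cos β − cos α, d + sin α − sin β) = -0.006919 rad; t = (φ − α) mod 2π = 6.250522 rad, q = (β − φ) mod 2π = 5.883007 rad → L = 1.79·(6.250522 + 11.763838 + 5.883007) = 1.79·23.897367 = 42.776286 m
RSR: p² = 2 + d² − 2cos(α−β) + 2d(sin β − sin α) = 119.257001; p = √p² = 10.920485; φ = atan2(cos α − cos β, d − sin α + sin β) = 0.007453 rad; t = (α − φ) mod 2π = 0.018291 rad, q = (φ − β) mod 2π = 0.414551 rad → L = 1.79·(0.018291 + 10.920485 + 0.414551) = 1.79·11.353327 = 20.322455 m
LSR: p² = d² − 2 + 2cos(α−β) + 2d(sin α + sin β) = 120.055948; p = √p² = 10.957004; φ = atan2(−cos α − cos β, d + sin α + sin β) − atan2(−2, p) = 0.007484 rad; t = (φ − α) mod 2π = 6.264925 rad, q = (φ − β) mod 2π = 0.414581 rad → L = 1.79·(6.264925 + 10.957004 + 0.414581) = 1.79·17.636510 = 31.569353 m
RSL: p² = d² − 2 + 2cos(α−β) − 2d(sin α + sin β) = 136.851152; p = √p² = 11.698340; φ = atan2(cos α + cos β, d − sin α − sin β) − atan2(2, p) = -0.007010 rad; t = (α − φ) mod 2π = 0.032755 rad, q = (β − φ) mod 2π = 5.883098 rad → L = 1.79·(0.032755 + 11.698340 + 5.883098) = 1.79·17.614193 = 31.529406 m
RLR: c = (6 − d² + 2cos(α−β) + 2d(sin α − sin β))/8 = -13.907125, |c| > 1 → infeasible
LRL: c = (6 − d² + 2cos(α−β) − 2d(sin α − sin β))/8 = -16.298485, |c| > 1 → infeasible
Shortest: RSR with L = 20.322455 m ≈ 20.3225 m
Convert RSR to answer units (arcs ×180/π): t = 0.018291·180/π = 1.0480°, p = ρ·p = 1.79·10.920485 = 19.5477 m, q = 0.414551·180/π = 23.7520°, L = 20.3225 m.

RSR: t = 1.0480°, p = 19.5477 m, q = 23.7520°, L = 20.3225 m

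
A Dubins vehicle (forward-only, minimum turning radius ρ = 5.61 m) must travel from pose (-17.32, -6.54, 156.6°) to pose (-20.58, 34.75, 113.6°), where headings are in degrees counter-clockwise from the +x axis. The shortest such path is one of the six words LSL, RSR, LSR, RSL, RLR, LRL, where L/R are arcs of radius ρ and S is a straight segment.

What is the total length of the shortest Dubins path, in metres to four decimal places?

Let ψ = atan2(Δy, Δx) = atan2(41.29, -3.26) = 94.5144° be the start→goal bearing.
Normalize: d = |goal − start| / ρ = 41.418495/5.61 = 7.382976, α = (θ_start − ψ) mod 360° = 62.0856° = 1.083599 rad, β = (θ_goal − ψ) mod 360° = 19.0856° = 0.333107 rad.
Common terms: sin α = 0.883648, cos α = 0.468151, sin β = 0.326981, cos β = 0.945031, cos(α−β) = 0.731354, d² = 54.508333. Work in radians in the unit-radius frame; every candidate has L = ρ·(t + p + q).
LSL: p² = 2 + d² − 2cos(α−β) + 2d(sin α − sin β) = 63.265346; p = √p² = 7.953952; φ = atan2(cos β − cos α, d + sin α − sin β) = 0.059991 rad; t = (φ − α) mod 2π = 5.259577 rad, q = (β − φ) mod 2π = 0.273116 rad → L = 5.61·(5.259577 + 7.953952 + 0.273116) = 5.61·13.486645 = 75.660080 m
RSR: p² = 2 + d² − 2cos(α−β) + 2d(sin β − sin α) = 46.825904; p = √p² = 6.842946; φ = atan2(cos α − cos β, d − sin α + sin β) = -0.069746 rad; t = (α − φ) mod 2π = 1.153345 rad, q = (φ − β) mod 2π = 5.880332 rad → L = 5.61·(1.153345 + 6.842946 + 5.880332) = 5.61·13.876622 = 77.847852 m
LSR: p² = d² − 2 + 2cos(α−β) + 2d(sin α + sin β) = 71.847138; p = √p² = 8.476269; φ = atan2(−cos α − cos β, d + sin α + sin β) − atan2(−2, p) = 0.068728 rad; t = (φ − α) mod 2π = 5.268314 rad, q = (φ − β) mod 2π = 6.018806 rad → L = 5.61·(5.268314 + 8.476269 + 6.018806) = 5.61·19.763389 = 110.872611 m
RSL: p² = d² − 2 + 2cos(α−β) − 2d(sin α + sin β) = 36.094942; p = √p² = 6.007907; φ = atan2(cos α + cos β, d − sin α − sin β) − atan2(2, p) = -0.096281 rad; t = (α − φ) mod 2π = 1.179880 rad, q = (β − φ) mod 2π = 0.429389 rad → L = 5.61·(1.179880 + 6.007907 + 0.429389) = 5.61·7.617175 = 42.732354 m
RLR: c = (6 − d² + 2cos(α−β) + 2d(sin α − sin β))/8 = -4.853238, |c| > 1 → infeasible
LRL: c = (6 − d² + 2cos(α−β) − 2d(sin α − sin β))/8 = -6.908168, |c| > 1 → infeasible
Shortest: RSL with L = 42.732354 m ≈ 42.7324 m

42.7324 m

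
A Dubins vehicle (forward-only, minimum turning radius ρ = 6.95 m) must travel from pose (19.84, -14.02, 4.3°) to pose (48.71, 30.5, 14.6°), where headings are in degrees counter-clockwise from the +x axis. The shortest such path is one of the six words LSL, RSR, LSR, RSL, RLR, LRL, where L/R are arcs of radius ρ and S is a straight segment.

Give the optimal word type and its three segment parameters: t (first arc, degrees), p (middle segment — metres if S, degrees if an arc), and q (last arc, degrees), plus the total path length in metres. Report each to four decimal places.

Let ψ = atan2(Δy, Δx) = atan2(44.52, 28.87) = 57.0377° be the start→goal bearing.
Normalize: d = |goal − start| / ρ = 53.061354/6.95 = 7.634727, α = (θ_start − ψ) mod 360° = 307.2623° = 5.362739 rad, β = (θ_goal − ψ) mod 360° = 317.5623° = 5.542508 rad.
Common terms: sin α = -0.795872, cos α = 0.605465, sin β = -0.674788, cos β = 0.738012, cos(α−β) = 0.983885, d² = 58.289060. Work in radians in the unit-radius frame; every candidate has L = ρ·(t + p + q).
LSL: p² = 2 + d² − 2cos(α−β) + 2d(sin α − sin β) = 56.472404; p = √p² = 7.514812; φ = atan2(cos β − cos α, d + sin α − sin β) = 0.017639 rad; t = (φ − α) mod 2π = 0.938085 rad, q = (β − φ) mod 2π = 5.524869 rad → L = 6.95·(0.938085 + 7.514812 + 5.524869) = 6.95·13.977767 = 97.145477 m
RSR: p² = 2 + d² − 2cos(α−β) + 2d(sin β − sin α) = 60.170175; p = √p² = 7.756944; φ = atan2(cos α − cos β, d − sin α + sin β) = -0.017088 rad; t = (α − φ) mod 2π = 5.379827 rad, q = (φ − β) mod 2π = 0.723589 rad → L = 6.95·(5.379827 + 7.756944 + 0.723589) = 6.95·13.860360 = 96.329502 m
LSR: p² = d² − 2 + 2cos(α−β) + 2d(sin α + sin β) = 35.800652; p = √p² = 5.983365; φ = atan2(−cos α − cos β, d + sin α + sin β) − atan2(−2, p) = 0.107988 rad; t = (φ − α) mod 2π = 1.028434 rad, q = (φ − β) mod 2π = 0.848665 rad → L = 6.95·(1.028434 + 5.983365 + 0.848665) = 6.95·7.860464 = 54.630222 m
RSL: p² = d² − 2 + 2cos(α−β) − 2d(sin α + sin β) = 80.713007; p = √p² = 8.984042; φ = atan2(cos α + cos β, d − sin α − sin β) − atan2(2, p) = -0.072555 rad; t = (α − φ) mod 2π = 5.435293 rad, q = (β − φ) mod 2π = 5.615062 rad → L = 6.95·(5.435293 + 8.984042 + 5.615062) = 6.95·20.034398 = 139.239063 m
RLR: c = (6 − d² + 2cos(α−β) + 2d(sin α − sin β))/8 = -6.521272, |c| > 1 → infeasible
LRL: c = (6 − d² + 2cos(α−β) − 2d(sin α − sin β))/8 = -6.059051, |c| > 1 → infeasible
Shortest: LSR with L = 54.630222 m ≈ 54.6302 m
Convert LSR to answer units (arcs ×180/π): t = 1.028434·180/π = 58.9249°, p = ρ·p = 6.95·5.983365 = 41.5844 m, q = 0.848665·180/π = 48.6249°, L = 54.6302 m.

LSR: t = 58.9249°, p = 41.5844 m, q = 48.6249°, L = 54.6302 m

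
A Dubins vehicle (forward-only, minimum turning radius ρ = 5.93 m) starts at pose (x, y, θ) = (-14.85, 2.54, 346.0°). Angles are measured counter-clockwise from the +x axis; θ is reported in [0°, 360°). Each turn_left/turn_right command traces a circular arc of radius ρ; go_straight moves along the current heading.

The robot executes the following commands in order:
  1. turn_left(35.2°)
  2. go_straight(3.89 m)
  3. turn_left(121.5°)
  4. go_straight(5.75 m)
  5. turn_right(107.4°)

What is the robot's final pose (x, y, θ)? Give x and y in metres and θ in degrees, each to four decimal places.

set_pose: (x, y, θ) = (-14.8500, 2.5400, 346.0000°), ρ = 5.93
turn_left(35.2°): centre at ρ to the left, rotate +35.2° → (-11.2710, 2.7652, 381.2000° ≡ 21.2000°)
go_straight(3.89): x += 3.89·cos θ, y += 3.89·sin θ → (-7.6442, 4.1719, 21.2000°)
turn_left(121.5°): centre at ρ to the left, rotate +121.5° → (-6.1952, 14.4177, 142.7000°)
go_straight(5.75): x += 5.75·cos θ, y += 5.75·sin θ → (-10.7691, 17.9022, 142.7000°)
turn_right(107.4°): centre at ρ to the right, rotate −107.4° → (-10.6023, 27.4590, 35.3000°)

(-10.6023, 27.4590, 35.3000°)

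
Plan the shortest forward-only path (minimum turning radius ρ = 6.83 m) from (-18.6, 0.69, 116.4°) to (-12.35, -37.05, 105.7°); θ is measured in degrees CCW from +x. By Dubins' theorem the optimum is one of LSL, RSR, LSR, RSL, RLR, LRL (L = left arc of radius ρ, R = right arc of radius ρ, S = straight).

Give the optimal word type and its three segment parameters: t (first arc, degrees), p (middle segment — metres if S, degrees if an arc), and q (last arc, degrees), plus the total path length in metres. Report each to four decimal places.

LSL: t = 162.6051°, p = 37.0075 m, q = 186.6949°, L = 78.6461 m

Let ψ = atan2(Δy, Δx) = atan2(-37.74, 6.25) = -80.5968° be the start→goal bearing.
Normalize: d = |goal − start| / ρ = 38.254021/6.83 = 5.600882, α = (θ_start − ψ) mod 360° = 196.9968° = 3.438242 rad, β = (θ_goal − ψ) mod 360° = 186.2968° = 3.251492 rad.
Common terms: sin α = -0.292318, cos α = -0.956321, sin β = -0.109678, cos β = -0.993967, cos(α−β) = 0.982613, d² = 31.369874. Work in radians in the unit-radius frame; every candidate has L = ρ·(t + p + q).
LSL: p² = 2 + d² − 2cos(α−β) + 2d(sin α − sin β) = 29.358764; p = √p² = 5.418373; φ = atan2(cos β − cos α, d + sin α − sin β) = -0.006948 rad; t = (φ − α) mod 2π = 2.837995 rad, q = (β − φ) mod 2π = 3.258440 rad → L = 6.83·(2.837995 + 5.418373 + 3.258440) = 6.83·11.514808 = 78.646138 m
RSR: p² = 2 + d² − 2cos(α−β) + 2d(sin β − sin α) = 33.450533; p = √p² = 5.783644; φ = atan2(cos α − cos β, d − sin α + sin β) = 0.006509 rad; t = (α − φ) mod 2π = 3.431733 rad, q = (φ − β) mod 2π = 3.038202 rad → L = 6.83·(3.431733 + 5.783644 + 3.038202) = 6.83·12.253579 = 83.691945 m
LSR: p² = d² − 2 + 2cos(α−β) + 2d(sin α + sin β) = 26.832033; p = √p² = 5.179965; φ = atan2(−cos α − cos β, d + sin α + sin β) − atan2(−2, p) = 0.727359 rad; t = (φ − α) mod 2π = 3.572302 rad, q = (φ − β) mod 2π = 3.759052 rad → L = 6.83·(3.572302 + 5.179965 + 3.759052) = 6.83·12.511319 = 85.452306 m
RSL: p² = d² − 2 + 2cos(α−β) − 2d(sin α + sin β) = 35.838165; p = √p² = 5.986499; φ = atan2(cos α + cos β, d − sin α − sin β) − atan2(2, p) = -0.636561 rad; t = (α − φ) mod 2π = 4.074804 rad, q = (β − φ) mod 2π = 3.888054 rad → L = 6.83·(4.074804 + 5.986499 + 3.888054) = 6.83·13.949356 = 95.274100 m
RLR: c = (6 − d² + 2cos(α−β) + 2d(sin α − sin β))/8 = -3.181317, |c| > 1 → infeasible
LRL: c = (6 − d² + 2cos(α−β) − 2d(sin α − sin β))/8 = -2.669845, |c| > 1 → infeasible
Shortest: LSL with L = 78.646138 m ≈ 78.6461 m
Convert LSL to answer units (arcs ×180/π): t = 2.837995·180/π = 162.6051°, p = ρ·p = 6.83·5.418373 = 37.0075 m, q = 3.258440·180/π = 186.6949°, L = 78.6461 m.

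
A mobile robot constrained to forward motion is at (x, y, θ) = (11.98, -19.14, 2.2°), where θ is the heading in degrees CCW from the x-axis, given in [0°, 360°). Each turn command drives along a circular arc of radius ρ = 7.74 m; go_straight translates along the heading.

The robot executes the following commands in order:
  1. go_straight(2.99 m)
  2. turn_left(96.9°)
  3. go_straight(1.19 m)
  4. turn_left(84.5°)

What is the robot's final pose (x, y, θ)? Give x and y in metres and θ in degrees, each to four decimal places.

set_pose: (x, y, θ) = (11.9800, -19.1400, 2.2000°), ρ = 7.74
go_straight(2.99): x += 2.99·cos θ, y += 2.99·sin θ → (14.9678, -19.0252, 2.2000°)
turn_left(96.9°): centre at ρ to the left, rotate +96.9° → (22.3133, -10.0668, 99.1000°)
go_straight(1.19): x += 1.19·cos θ, y += 1.19·sin θ → (22.1250, -8.8918, 99.1000°)
turn_left(84.5°): centre at ρ to the left, rotate +84.5° → (13.9965, -2.3912, 183.6000°)

(13.9965, -2.3912, 183.6000°)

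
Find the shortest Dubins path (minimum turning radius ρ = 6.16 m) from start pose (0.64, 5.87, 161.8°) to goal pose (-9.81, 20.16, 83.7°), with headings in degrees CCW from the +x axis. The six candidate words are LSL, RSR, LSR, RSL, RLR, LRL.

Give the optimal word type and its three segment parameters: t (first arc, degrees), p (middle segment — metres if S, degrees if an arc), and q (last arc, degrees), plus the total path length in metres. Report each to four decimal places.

RSR: t = 32.9543°, p = 9.9664 m, q = 45.1457°, L = 18.3631 m

Let ψ = atan2(Δy, Δx) = atan2(14.29, -10.45) = 126.1773° be the start→goal bearing.
Normalize: d = |goal − start| / ρ = 17.703293/6.16 = 2.873911, α = (θ_start − ψ) mod 360° = 35.6227° = 0.621734 rad, β = (θ_goal − ψ) mod 360° = 317.5227° = 5.541817 rad.
Common terms: sin α = 0.582445, cos α = 0.812870, sin β = -0.675298, cos β = 0.737545, cos(α−β) = 0.206204, d² = 8.259366. Work in radians in the unit-radius frame; every candidate has L = ρ·(t + p + q).
LSL: p² = 2 + d² − 2cos(α−β) + 2d(sin α − sin β) = 17.076242; p = √p² = 4.132341; φ = atan2(cos β − cos α, d + sin α − sin β) = -0.018229 rad; t = (φ − α) mod 2π = 5.643222 rad, q = (β − φ) mod 2π = 5.560046 rad → L = 6.16·(5.643222 + 4.132341 + 5.560046) = 6.16·15.335609 = 94.467354 m
RSR: p² = 2 + d² − 2cos(α−β) + 2d(sin β − sin α) = 2.617673; p = √p² = 1.617923; φ = atan2(cos α − cos β, d − sin α + sin β) = 0.046573 rad; t = (α − φ) mod 2π = 0.575160 rad, q = (φ − β) mod 2π = 0.787942 rad → L = 6.16·(0.575160 + 1.617923 + 0.787942) = 6.16·2.981025 = 18.363112 m
LSR: p² = d² − 2 + 2cos(α−β) + 2d(sin α + sin β) = 6.138075; p = √p² = 2.477514; φ = atan2(−cos α − cos β, d + sin α + sin β) − atan2(−2, p) = 0.170576 rad; t = (φ − α) mod 2π = 5.832028 rad, q = (φ − β) mod 2π = 0.911945 rad → L = 6.16·(5.832028 + 2.477514 + 0.911945) = 6.16·9.221487 = 56.804358 m
RSL: p² = d² − 2 + 2cos(α−β) − 2d(sin α + sin β) = 7.205474; p = √p² = 2.684301; φ = atan2(cos α + cos β, d − sin α − sin β) − atan2(2, p) = -0.158781 rad; t = (α − φ) mod 2π = 0.780514 rad, q = (β − φ) mod 2π = 5.700598 rad → L = 6.16·(0.780514 + 2.684301 + 5.700598) = 6.16·9.165413 = 56.458947 m
RLR: c = (6 − d² + 2cos(α−β) + 2d(sin α − sin β))/8 = 0.672791; p = 2π − arccos c = 5.450364 rad; φ = atan2(cos α − cos β, d − sin α + sin β) = 0.046573 rad; t = (α − φ + p/2) mod 2π = 3.300342 rad, q = (α − β − t + p) mod 2π = 3.513123 rad → L = 6.16·(3.300342 + 5.450364 + 3.513123) = 6.16·12.263829 = 75.545189 m
LRL: c = (6 − d² + 2cos(α−β) − 2d(sin α − sin β))/8 = -1.134530, |c| > 1 → infeasible
Shortest: RSR with L = 18.363112 m ≈ 18.3631 m
Convert RSR to answer units (arcs ×180/π): t = 0.575160·180/π = 32.9543°, p = ρ·p = 6.16·1.617923 = 9.9664 m, q = 0.787942·180/π = 45.1457°, L = 18.3631 m.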